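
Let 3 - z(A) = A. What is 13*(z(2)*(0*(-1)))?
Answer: 0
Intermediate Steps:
z(A) = 3 - A
13*(z(2)*(0*(-1))) = 13*((3 - 1*2)*(0*(-1))) = 13*((3 - 2)*0) = 13*(1*0) = 13*0 = 0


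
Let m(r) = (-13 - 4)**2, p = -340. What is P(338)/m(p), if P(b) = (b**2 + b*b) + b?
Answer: 228826/289 ≈ 791.79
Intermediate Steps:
m(r) = 289 (m(r) = (-17)**2 = 289)
P(b) = b + 2*b**2 (P(b) = (b**2 + b**2) + b = 2*b**2 + b = b + 2*b**2)
P(338)/m(p) = (338*(1 + 2*338))/289 = (338*(1 + 676))*(1/289) = (338*677)*(1/289) = 228826*(1/289) = 228826/289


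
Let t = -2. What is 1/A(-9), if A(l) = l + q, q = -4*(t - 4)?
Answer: 1/15 ≈ 0.066667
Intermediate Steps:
q = 24 (q = -4*(-2 - 4) = -4*(-6) = 24)
A(l) = 24 + l (A(l) = l + 24 = 24 + l)
1/A(-9) = 1/(24 - 9) = 1/15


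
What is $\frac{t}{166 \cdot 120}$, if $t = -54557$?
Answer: $- \frac{54557}{19920} \approx -2.7388$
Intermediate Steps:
$\frac{t}{166 \cdot 120} = - \frac{54557}{166 \cdot 120} = - \frac{54557}{19920}$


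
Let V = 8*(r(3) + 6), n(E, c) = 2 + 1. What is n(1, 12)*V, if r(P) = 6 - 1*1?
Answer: 264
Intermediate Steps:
r(P) = 5 (r(P) = 6 - 1 = 5)
n(E, c) = 3
V = 88 (V = 8*(5 + 6) = 8*11 = 88)
n(1, 12)*V = 3*88 = 264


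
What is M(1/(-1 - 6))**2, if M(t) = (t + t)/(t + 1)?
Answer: 1/9 ≈ 0.11111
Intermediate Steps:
M(t) = 2*t/(1 + t) (M(t) = (2*t)/(1 + t) = 2*t/(1 + t))
M(1/(-1 - 6))**2 = (2/((-1 - 6)*(1 + 1/(-1 - 6))))**2 = (2/(-7*(1 + 1/(-7))))**2 = (2*(-1/7)/(1 - 1/7))**2 = (2*(-1/7)/(6/7))**2 = (2*(-1/7)*(7/6))**2 = (-1/3)**2 = 1/9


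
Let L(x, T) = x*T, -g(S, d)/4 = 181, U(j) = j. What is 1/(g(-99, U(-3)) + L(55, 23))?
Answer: 1/541 ≈ 0.0018484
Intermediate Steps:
g(S, d) = -724 (g(S, d) = -4*181 = -724)
L(x, T) = T*x
1/(g(-99, U(-3)) + L(55, 23)) = 1/(-724 + 23*55) = 1/(-724 + 1265) = 1/541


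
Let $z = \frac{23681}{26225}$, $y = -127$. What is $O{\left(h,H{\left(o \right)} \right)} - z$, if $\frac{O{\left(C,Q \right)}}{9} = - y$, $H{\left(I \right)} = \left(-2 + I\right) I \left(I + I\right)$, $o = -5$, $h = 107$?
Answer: $\frac{29951494}{26225} \approx 1142.1$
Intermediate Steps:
$z = \frac{23681}{26225}$ ($z = 23681 \cdot \frac{1}{26225} = \frac{23681}{26225} \approx 0.90299$)
$H{\left(I \right)} = 2 I^{2} \left(-2 + I\right)$ ($H{\left(I \right)} = I \left(-2 + I\right) 2 I = 2 I^{2} \left(-2 + I\right)$)
$O{\left(C,Q \right)} = 1143$ ($O{\left(C,Q \right)} = 9 \left(\left(-1\right) \left(-127\right)\right) = 9 \cdot 127 = 1143$)
$O{\left(h,H{\left(o \right)} \right)} - z = 1143 - \frac{23681}{26225} = \frac{29951494}{26225}$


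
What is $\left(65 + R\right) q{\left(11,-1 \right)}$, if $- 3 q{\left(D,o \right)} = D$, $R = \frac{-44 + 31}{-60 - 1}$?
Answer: $- \frac{14586}{61} \approx -239.11$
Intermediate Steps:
$R = \frac{13}{61}$ ($R = - \frac{13}{-61} = \left(-13\right) \left(- \frac{1}{61}\right) = \frac{13}{61} \approx 0.21311$)
$q{\left(D,o \right)} = - \frac{D}{3}$
$\left(65 + R\right) q{\left(11,-1 \right)} = \left(65 + \frac{13}{61}\right) \left(\left(- \frac{1}{3}\right) 11\right) = \frac{3978}{61} \left(- \frac{11}{3}\right) = - \frac{14586}{61}$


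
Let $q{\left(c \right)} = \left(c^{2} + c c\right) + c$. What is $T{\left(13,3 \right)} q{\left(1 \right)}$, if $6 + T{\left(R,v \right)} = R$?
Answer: $21$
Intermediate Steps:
$T{\left(R,v \right)} = -6 + R$
$q{\left(c \right)} = c + 2 c^{2}$ ($q{\left(c \right)} = \left(c^{2} + c^{2}\right) + c = 2 c^{2} + c = c + 2 c^{2}$)
$T{\left(13,3 \right)} q{\left(1 \right)} = \left(-6 + 13\right) 1 \left(1 + 2 \cdot 1\right) = 7 \cdot 1 \left(1 + 2\right) = 7 \cdot 1 \cdot 3 = 7 \cdot 3 = 21$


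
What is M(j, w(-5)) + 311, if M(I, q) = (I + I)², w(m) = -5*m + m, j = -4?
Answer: 375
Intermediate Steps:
w(m) = -4*m
M(I, q) = 4*I² (M(I, q) = (2*I)² = 4*I²)
M(j, w(-5)) + 311 = 4*(-4)² + 311 = 4*16 + 311 = 64 + 311 = 375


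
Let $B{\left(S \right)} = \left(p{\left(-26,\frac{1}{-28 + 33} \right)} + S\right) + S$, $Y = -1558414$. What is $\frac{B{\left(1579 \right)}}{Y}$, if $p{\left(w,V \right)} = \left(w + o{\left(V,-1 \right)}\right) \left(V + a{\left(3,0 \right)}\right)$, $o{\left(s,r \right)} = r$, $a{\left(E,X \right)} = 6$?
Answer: $- \frac{14953}{7792070} \approx -0.001919$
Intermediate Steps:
$p{\left(w,V \right)} = \left(-1 + w\right) \left(6 + V\right)$ ($p{\left(w,V \right)} = \left(w - 1\right) \left(V + 6\right) = \left(-1 + w\right) \left(6 + V\right)$)
$B{\left(S \right)} = - \frac{837}{5} + 2 S$ ($B{\left(S \right)} = \left(\left(-6 - \frac{1}{-28 + 33} + 6 \left(-26\right) + \frac{1}{-28 + 33} \left(-26\right)\right) + S\right) + S = \left(\left(-6 - \frac{1}{5} - 156 + \frac{1}{5} \left(-26\right)\right) + S\right) + S = \left(\left(-6 - \frac{1}{5} - 156 - \frac{26}{5}\right) + S\right) + S = \left(- \frac{837}{5} + S\right) + S = - \frac{837}{5} + 2 S$)
$\frac{B{\left(1579 \right)}}{Y} = \frac{- \frac{837}{5} + 2 \cdot 1579}{-1558414} = \left(- \frac{837}{5} + 3158\right) \left(- \frac{1}{1558414}\right) = \frac{14953}{5} \left(- \frac{1}{1558414}\right) = - \frac{14953}{7792070}$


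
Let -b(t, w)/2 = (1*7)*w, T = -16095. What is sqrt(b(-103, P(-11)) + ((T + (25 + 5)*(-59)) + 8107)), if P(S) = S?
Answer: 98*I ≈ 98.0*I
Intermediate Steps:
b(t, w) = -14*w (b(t, w) = -2*1*7*w = -14*w)
sqrt(b(-103, P(-11)) + ((T + (25 + 5)*(-59)) + 8107)) = sqrt(-14*(-11) + ((-16095 + (25 + 5)*(-59)) + 8107)) = sqrt(154 + ((-16095 + 30*(-59)) + 8107)) = sqrt(154 + ((-16095 - 1770) + 8107)) = sqrt(154 + (-17865 + 8107)) = sqrt(154 - 9758) = sqrt(-9604) = 98*I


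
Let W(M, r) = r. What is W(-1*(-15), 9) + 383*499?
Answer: 191126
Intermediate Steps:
W(-1*(-15), 9) + 383*499 = 9 + 383*499 = 9 + 191117 = 191126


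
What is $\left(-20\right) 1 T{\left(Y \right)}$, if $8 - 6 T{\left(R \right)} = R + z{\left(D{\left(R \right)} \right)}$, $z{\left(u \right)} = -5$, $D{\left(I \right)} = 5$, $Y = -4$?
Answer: $- \frac{170}{3} \approx -56.667$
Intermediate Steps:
$T{\left(R \right)} = \frac{13}{6} - \frac{R}{6}$ ($T{\left(R \right)} = \frac{4}{3} - \frac{R - 5}{6} = \frac{4}{3} - \frac{-5 + R}{6} = \frac{4}{3} - \left(- \frac{5}{6} + \frac{R}{6}\right) = \frac{13}{6} - \frac{R}{6}$)
$\left(-20\right) 1 T{\left(Y \right)} = \left(-20\right) 1 \left(\frac{13}{6} - - \frac{2}{3}\right) = - 20 \left(\frac{13}{6} + \frac{2}{3}\right) = \left(-20\right) \frac{17}{6} = - \frac{170}{3}$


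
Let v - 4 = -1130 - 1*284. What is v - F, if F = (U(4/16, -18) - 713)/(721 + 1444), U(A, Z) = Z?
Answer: -3051919/2165 ≈ -1409.7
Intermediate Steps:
v = -1410 (v = 4 + (-1130 - 1*284) = 4 + (-1130 - 284) = 4 - 1414 = -1410)
F = -731/2165 (F = (-18 - 713)/(721 + 1444) = -731/2165 ≈ -0.33764)
v - F = -1410 - 1*(-731/2165) = -1410 + 731/2165 = -3051919/2165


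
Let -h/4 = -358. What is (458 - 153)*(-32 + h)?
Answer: 427000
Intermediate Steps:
h = 1432 (h = -4*(-358) = 1432)
(458 - 153)*(-32 + h) = (458 - 153)*(-32 + 1432) = 305*1400 = 427000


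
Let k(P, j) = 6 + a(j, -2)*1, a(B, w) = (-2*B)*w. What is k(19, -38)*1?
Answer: -146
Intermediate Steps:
a(B, w) = -2*B*w
k(P, j) = 6 + 4*j (k(P, j) = 6 - 2*j*(-2)*1 = 6 + (4*j)*1 = 6 + 4*j)
k(19, -38)*1 = (6 + 4*(-38))*1 = (6 - 152)*1 = -146*1 = -146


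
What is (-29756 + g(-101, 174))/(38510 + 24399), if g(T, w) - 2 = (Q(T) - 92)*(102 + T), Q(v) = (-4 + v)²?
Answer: -1711/5719 ≈ -0.29918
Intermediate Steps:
g(T, w) = 2 + (-92 + (-4 + T)²)*(102 + T) (g(T, w) = 2 + ((-4 + T)² - 92)*(102 + T) = 2 + (-92 + (-4 + T)²)*(102 + T))
(-29756 + g(-101, 174))/(38510 + 24399) = (-29756 + (-7750 + (-101)³ - 892*(-101) + 94*(-101)²))/(38510 + 24399) = (-29756 + (-7750 - 1030301 + 90092 + 94*10201))/62909 = (-29756 + (-7750 - 1030301 + 90092 + 958894))*(1/62909) = (-29756 + 10935)*(1/62909) = -18821*1/62909 = -1711/5719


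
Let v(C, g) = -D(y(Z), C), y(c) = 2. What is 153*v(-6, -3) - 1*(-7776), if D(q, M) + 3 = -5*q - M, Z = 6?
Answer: 8847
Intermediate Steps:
D(q, M) = -3 - M - 5*q (D(q, M) = -3 + (-5*q - M) = -3 + (-M - 5*q) = -3 - M - 5*q)
v(C, g) = 13 + C (v(C, g) = -(-3 - C - 5*2) = -(-3 - C - 10) = -(-13 - C) = 13 + C)
153*v(-6, -3) - 1*(-7776) = 153*(13 - 6) - 1*(-7776) = 153*7 + 7776 = 1071 + 7776 = 8847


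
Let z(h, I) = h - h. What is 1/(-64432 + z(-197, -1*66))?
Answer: -1/64432 ≈ -1.5520e-5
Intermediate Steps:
z(h, I) = 0
1/(-64432 + z(-197, -1*66)) = 1/(-64432 + 0) = 1/(-64432) = -1/64432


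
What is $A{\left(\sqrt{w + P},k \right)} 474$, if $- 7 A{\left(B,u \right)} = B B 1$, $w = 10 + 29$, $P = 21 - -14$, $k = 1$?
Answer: $- \frac{35076}{7} \approx -5010.9$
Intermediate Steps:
$P = 35$ ($P = 21 + 14 = 35$)
$w = 39$
$A{\left(B,u \right)} = - \frac{B^{2}}{7}$ ($A{\left(B,u \right)} = - \frac{B B 1}{7} = - \frac{B^{2} \cdot 1}{7} = - \frac{B^{2}}{7}$)
$A{\left(\sqrt{w + P},k \right)} 474 = - \frac{\left(\sqrt{39 + 35}\right)^{2}}{7} \cdot 474 = - \frac{\left(\sqrt{74}\right)^{2}}{7} \cdot 474 = \left(- \frac{1}{7}\right) 74 \cdot 474 = \left(- \frac{74}{7}\right) 474 = - \frac{35076}{7}$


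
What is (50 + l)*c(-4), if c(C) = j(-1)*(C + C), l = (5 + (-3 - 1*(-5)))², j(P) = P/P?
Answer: -792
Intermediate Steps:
j(P) = 1
l = 49 (l = (5 + (-3 + 5))² = (5 + 2)² = 7² = 49)
c(C) = 2*C (c(C) = 1*(C + C) = 1*(2*C) = 2*C)
(50 + l)*c(-4) = (50 + 49)*(2*(-4)) = 99*(-8) = -792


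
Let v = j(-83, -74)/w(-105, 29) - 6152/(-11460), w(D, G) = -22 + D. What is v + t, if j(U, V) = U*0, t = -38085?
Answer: -109111987/2865 ≈ -38084.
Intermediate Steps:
j(U, V) = 0
v = 1538/2865 (v = 0/(-22 - 105) - 6152/(-11460) = 0/(-127) - 6152*(-1/11460) = 0*(-1/127) + 1538/2865 = 0 + 1538/2865 = 1538/2865 ≈ 0.53682)
v + t = 1538/2865 - 38085 = -109111987/2865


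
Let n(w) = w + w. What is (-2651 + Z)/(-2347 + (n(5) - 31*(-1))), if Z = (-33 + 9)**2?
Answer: 2075/2306 ≈ 0.89983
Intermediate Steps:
n(w) = 2*w
Z = 576 (Z = (-24)**2 = 576)
(-2651 + Z)/(-2347 + (n(5) - 31*(-1))) = (-2651 + 576)/(-2347 + (2*5 - 31*(-1))) = -2075/(-2347 + (10 + 31)) = -2075/(-2347 + 41) = -2075/(-2306) = -2075*(-1/2306) = 2075/2306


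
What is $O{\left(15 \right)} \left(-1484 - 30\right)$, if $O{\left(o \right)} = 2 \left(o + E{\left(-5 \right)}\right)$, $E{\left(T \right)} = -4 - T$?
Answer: $-48448$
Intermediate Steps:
$O{\left(o \right)} = 2 + 2 o$ ($O{\left(o \right)} = 2 \left(o - -1\right) = 2 \left(o + \left(-4 + 5\right)\right) = 2 \left(o + 1\right) = 2 \left(1 + o\right) = 2 + 2 o$)
$O{\left(15 \right)} \left(-1484 - 30\right) = \left(2 + 2 \cdot 15\right) \left(-1484 - 30\right) = \left(2 + 30\right) \left(-1514\right) = 32 \left(-1514\right) = -48448$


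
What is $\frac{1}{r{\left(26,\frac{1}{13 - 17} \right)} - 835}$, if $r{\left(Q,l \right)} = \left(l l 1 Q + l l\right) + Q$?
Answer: $- \frac{16}{12917} \approx -0.0012387$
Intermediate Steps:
$r{\left(Q,l \right)} = Q + l^{2} + Q l^{2}$ ($r{\left(Q,l \right)} = \left(l^{2} \cdot 1 Q + l^{2}\right) + Q = \left(l^{2} Q + l^{2}\right) + Q = \left(Q l^{2} + l^{2}\right) + Q = \left(l^{2} + Q l^{2}\right) + Q = Q + l^{2} + Q l^{2}$)
$\frac{1}{r{\left(26,\frac{1}{13 - 17} \right)} - 835} = \frac{1}{\left(26 + \left(\frac{1}{13 - 17}\right)^{2} + 26 \left(\frac{1}{13 - 17}\right)^{2}\right) - 835} = \frac{1}{\left(26 + \left(\frac{1}{-4}\right)^{2} + 26 \left(\frac{1}{-4}\right)^{2}\right) - 835} = \frac{1}{\left(26 + \left(- \frac{1}{4}\right)^{2} + 26 \left(- \frac{1}{4}\right)^{2}\right) - 835} = \frac{1}{\left(26 + \frac{1}{16} + 26 \cdot \frac{1}{16}\right) - 835} = \frac{1}{\left(26 + \frac{1}{16} + \frac{13}{8}\right) - 835} = \frac{1}{\frac{443}{16} - 835} = \frac{1}{- \frac{12917}{16}} = - \frac{16}{12917}$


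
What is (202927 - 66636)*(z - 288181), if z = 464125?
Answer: 23979583704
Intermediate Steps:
(202927 - 66636)*(z - 288181) = (202927 - 66636)*(464125 - 288181) = 136291*175944 = 23979583704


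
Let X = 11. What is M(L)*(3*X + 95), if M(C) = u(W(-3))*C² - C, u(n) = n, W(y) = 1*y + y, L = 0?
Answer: 0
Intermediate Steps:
W(y) = 2*y (W(y) = y + y = 2*y)
M(C) = -C - 6*C² (M(C) = (2*(-3))*C² - C = -6*C² - C = -C - 6*C²)
M(L)*(3*X + 95) = (-1*0*(1 + 6*0))*(3*11 + 95) = (-1*0*(1 + 0))*(33 + 95) = -1*0*1*128 = 0*128 = 0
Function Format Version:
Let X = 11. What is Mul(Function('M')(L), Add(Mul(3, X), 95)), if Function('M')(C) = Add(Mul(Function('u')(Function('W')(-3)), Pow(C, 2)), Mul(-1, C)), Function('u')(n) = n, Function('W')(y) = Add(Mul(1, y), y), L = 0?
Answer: 0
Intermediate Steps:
Function('W')(y) = Mul(2, y) (Function('W')(y) = Add(y, y) = Mul(2, y))
Function('M')(C) = Add(Mul(-1, C), Mul(-6, Pow(C, 2))) (Function('M')(C) = Add(Mul(Mul(2, -3), Pow(C, 2)), Mul(-1, C)) = Add(Mul(-6, Pow(C, 2)), Mul(-1, C)) = Add(Mul(-1, C), Mul(-6, Pow(C, 2))))
Mul(Function('M')(L), Add(Mul(3, X), 95)) = Mul(Mul(-1, 0, Add(1, Mul(6, 0))), Add(Mul(3, 11), 95)) = Mul(Mul(-1, 0, Add(1, 0)), Add(33, 95)) = Mul(Mul(-1, 0, 1), 128) = Mul(0, 128) = 0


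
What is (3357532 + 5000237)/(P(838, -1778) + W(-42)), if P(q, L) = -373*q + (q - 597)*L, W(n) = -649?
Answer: -8357769/741721 ≈ -11.268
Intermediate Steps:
P(q, L) = -373*q + L*(-597 + q) (P(q, L) = -373*q + (-597 + q)*L = -373*q + L*(-597 + q))
(3357532 + 5000237)/(P(838, -1778) + W(-42)) = (3357532 + 5000237)/((-597*(-1778) - 373*838 - 1778*838) - 649) = 8357769/((1061466 - 312574 - 1489964) - 649) = 8357769/(-741072 - 649) = 8357769/(-741721) = 8357769*(-1/741721) = -8357769/741721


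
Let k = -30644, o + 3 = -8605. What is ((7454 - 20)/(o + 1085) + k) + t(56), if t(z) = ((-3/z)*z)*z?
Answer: -231806110/7523 ≈ -30813.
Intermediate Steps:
o = -8608 (o = -3 - 8605 = -8608)
t(z) = -3*z
((7454 - 20)/(o + 1085) + k) + t(56) = ((7454 - 20)/(-8608 + 1085) - 30644) - 3*56 = (7434/(-7523) - 30644) - 168 = (7434*(-1/7523) - 30644) - 168 = (-7434/7523 - 30644) - 168 = -230542246/7523 - 168 = -231806110/7523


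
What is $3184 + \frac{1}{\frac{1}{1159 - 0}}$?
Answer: $4343$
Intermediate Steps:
$3184 + \frac{1}{\frac{1}{1159 - 0}} = 3184 + \frac{1}{\frac{1}{1159 + 0}} = 3184 + \frac{1}{\frac{1}{1159}} = 3184 + 1159 = 4343$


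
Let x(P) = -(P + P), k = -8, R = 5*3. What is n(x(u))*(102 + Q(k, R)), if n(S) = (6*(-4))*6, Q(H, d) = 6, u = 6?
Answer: -15552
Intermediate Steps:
R = 15
x(P) = -2*P
n(S) = -144 (n(S) = -24*6 = -144)
n(x(u))*(102 + Q(k, R)) = -144*(102 + 6) = -144*108 = -15552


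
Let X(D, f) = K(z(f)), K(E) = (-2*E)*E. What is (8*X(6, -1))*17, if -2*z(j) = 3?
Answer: -612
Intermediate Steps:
z(j) = -3/2 (z(j) = -½*3 = -3/2)
K(E) = -2*E²
X(D, f) = -9/2 (X(D, f) = -2*(-3/2)² = -2*9/4 = -9/2)
(8*X(6, -1))*17 = (8*(-9/2))*17 = -36*17 = -612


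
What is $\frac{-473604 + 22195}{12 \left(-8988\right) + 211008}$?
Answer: $- \frac{64487}{14736} \approx -4.3762$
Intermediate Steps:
$\frac{-473604 + 22195}{12 \left(-8988\right) + 211008} = - \frac{451409}{-107856 + 211008} = - \frac{451409}{103152} = \left(-451409\right) \frac{1}{103152} = - \frac{64487}{14736}$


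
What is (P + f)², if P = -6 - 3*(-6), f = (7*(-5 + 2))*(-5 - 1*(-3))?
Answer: 2916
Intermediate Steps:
f = 42 (f = (7*(-3))*(-5 + 3) = -21*(-2) = 42)
P = 12 (P = -6 + 18 = 12)
(P + f)² = (12 + 42)² = 54² = 2916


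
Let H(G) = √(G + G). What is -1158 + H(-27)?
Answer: -1158 + 3*I*√6 ≈ -1158.0 + 7.3485*I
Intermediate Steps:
H(G) = √2*√G (H(G) = √(2*G) = √2*√G)
-1158 + H(-27) = -1158 + √2*√(-27) = -1158 + √2*(3*I*√3) = -1158 + 3*I*√6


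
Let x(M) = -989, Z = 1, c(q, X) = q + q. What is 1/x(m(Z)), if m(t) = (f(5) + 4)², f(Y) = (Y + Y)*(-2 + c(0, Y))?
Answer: -1/989 ≈ -0.0010111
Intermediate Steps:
c(q, X) = 2*q
f(Y) = -4*Y (f(Y) = (Y + Y)*(-2 + 2*0) = (2*Y)*(-2 + 0) = (2*Y)*(-2) = -4*Y)
m(t) = 256 (m(t) = (-4*5 + 4)² = (-20 + 4)² = (-16)² = 256)
1/x(m(Z)) = 1/(-989) = -1/989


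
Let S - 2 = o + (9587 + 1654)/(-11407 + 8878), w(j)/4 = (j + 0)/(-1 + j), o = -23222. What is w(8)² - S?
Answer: 320065125/13769 ≈ 23245.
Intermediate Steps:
w(j) = 4*j/(-1 + j) (w(j) = 4*((j + 0)/(-1 + j)) = 4*(j/(-1 + j)) = 4*j/(-1 + j))
S = -6526069/281 (S = 2 + (-23222 + (9587 + 1654)/(-11407 + 8878)) = 2 + (-23222 + 11241/(-2529)) = 2 + (-23222 + 11241*(-1/2529)) = 2 + (-23222 - 1249/281) = 2 - 6526631/281 = -6526069/281 ≈ -23224.)
w(8)² - S = (4*8/(-1 + 8))² - 1*(-6526069/281) = (4*8/7)² + 6526069/281 = (4*8*(⅐))² + 6526069/281 = (32/7)² + 6526069/281 = 1024/49 + 6526069/281 = 320065125/13769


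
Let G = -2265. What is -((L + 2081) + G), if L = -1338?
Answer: 1522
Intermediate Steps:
-((L + 2081) + G) = -((-1338 + 2081) - 2265) = -(743 - 2265) = -1*(-1522) = 1522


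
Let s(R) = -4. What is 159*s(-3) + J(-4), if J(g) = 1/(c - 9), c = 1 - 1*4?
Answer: -7633/12 ≈ -636.08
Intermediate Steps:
c = -3 (c = 1 - 4 = -3)
J(g) = -1/12 (J(g) = 1/(-3 - 9) = 1/(-12) = -1/12)
159*s(-3) + J(-4) = 159*(-4) - 1/12 = -636 - 1/12 = -7633/12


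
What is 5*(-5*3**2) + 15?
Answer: -210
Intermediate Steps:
5*(-5*3**2) + 15 = 5*(-5*9) + 15 = 5*(-45) + 15 = -225 + 15 = -210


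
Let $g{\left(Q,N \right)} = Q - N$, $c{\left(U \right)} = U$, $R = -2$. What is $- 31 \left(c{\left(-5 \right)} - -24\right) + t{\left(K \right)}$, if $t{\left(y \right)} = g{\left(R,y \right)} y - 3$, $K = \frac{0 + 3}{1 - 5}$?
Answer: $- \frac{9457}{16} \approx -591.06$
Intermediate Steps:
$K = - \frac{3}{4}$ ($K = \frac{3}{-4} = 3 \left(- \frac{1}{4}\right) = - \frac{3}{4} \approx -0.75$)
$t{\left(y \right)} = -3 + y \left(-2 - y\right)$ ($t{\left(y \right)} = \left(-2 - y\right) y - 3 = y \left(-2 - y\right) - 3 = -3 + y \left(-2 - y\right)$)
$- 31 \left(c{\left(-5 \right)} - -24\right) + t{\left(K \right)} = - 31 \left(-5 - -24\right) - \left(3 - \frac{3 \left(2 - \frac{3}{4}\right)}{4}\right) = - 31 \left(-5 + 24\right) - \left(3 - \frac{15}{16}\right) = \left(-31\right) 19 + \left(-3 + \frac{15}{16}\right) = -589 - \frac{33}{16} = - \frac{9457}{16}$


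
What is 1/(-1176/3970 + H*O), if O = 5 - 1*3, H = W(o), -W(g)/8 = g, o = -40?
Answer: 1985/1269812 ≈ 0.0015632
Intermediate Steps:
W(g) = -8*g
H = 320 (H = -8*(-40) = 320)
O = 2 (O = 5 - 3 = 2)
1/(-1176/3970 + H*O) = 1/(-1176/3970 + 320*2) = 1/(-1176*1/3970 + 640) = 1/(-588/1985 + 640) = 1/(1269812/1985) = 1985/1269812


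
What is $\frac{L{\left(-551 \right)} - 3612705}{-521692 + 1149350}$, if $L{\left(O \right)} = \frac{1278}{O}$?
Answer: $- \frac{1990601733}{345839558} \approx -5.7559$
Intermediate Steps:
$\frac{L{\left(-551 \right)} - 3612705}{-521692 + 1149350} = \frac{\frac{1278}{-551} - 3612705}{-521692 + 1149350} = \frac{1278 \left(- \frac{1}{551}\right) - 3612705}{627658} = \left(- \frac{1278}{551} - 3612705\right) \frac{1}{627658} = \left(- \frac{1990601733}{551}\right) \frac{1}{627658} = - \frac{1990601733}{345839558}$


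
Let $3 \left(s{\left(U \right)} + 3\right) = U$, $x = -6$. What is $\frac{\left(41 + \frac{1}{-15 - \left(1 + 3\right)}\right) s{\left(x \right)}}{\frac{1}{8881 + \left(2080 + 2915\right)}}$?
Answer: $- \frac{53977640}{19} \approx -2.8409 \cdot 10^{6}$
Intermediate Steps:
$s{\left(U \right)} = -3 + \frac{U}{3}$
$\frac{\left(41 + \frac{1}{-15 - \left(1 + 3\right)}\right) s{\left(x \right)}}{\frac{1}{8881 + \left(2080 + 2915\right)}} = \frac{\left(41 + \frac{1}{-15 - \left(1 + 3\right)}\right) \left(-3 + \frac{1}{3} \left(-6\right)\right)}{\frac{1}{8881 + \left(2080 + 2915\right)}} = \frac{\left(41 + \frac{1}{-15 - 4}\right) \left(-3 - 2\right)}{\frac{1}{8881 + 4995}} = \frac{\left(41 + \frac{1}{-15 - 4}\right) \left(-5\right)}{\frac{1}{13876}} = \left(41 + \frac{1}{-19}\right) \left(-5\right) \frac{1}{\frac{1}{13876}} = \left(41 - \frac{1}{19}\right) \left(-5\right) 13876 = \frac{778}{19} \left(-5\right) 13876 = \left(- \frac{3890}{19}\right) 13876 = - \frac{53977640}{19}$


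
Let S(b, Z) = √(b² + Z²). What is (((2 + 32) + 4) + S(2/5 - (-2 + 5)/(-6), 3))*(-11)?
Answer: -418 - 33*√109/10 ≈ -452.45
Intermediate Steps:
S(b, Z) = √(Z² + b²)
(((2 + 32) + 4) + S(2/5 - (-2 + 5)/(-6), 3))*(-11) = (((2 + 32) + 4) + √(3² + (2/5 - (-2 + 5)/(-6))²))*(-11) = ((34 + 4) + √(9 + (2*(⅕) - 1*3*(-⅙))²))*(-11) = (38 + √(9 + (⅖ - 3*(-⅙))²))*(-11) = (38 + √(9 + (⅖ + ½)²))*(-11) = (38 + √(9 + (9/10)²))*(-11) = (38 + √(9 + 81/100))*(-11) = (38 + √(981/100))*(-11) = (38 + 3*√109/10)*(-11) = -418 - 33*√109/10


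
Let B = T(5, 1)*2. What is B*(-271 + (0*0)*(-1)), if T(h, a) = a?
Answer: -542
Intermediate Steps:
B = 2 (B = 1*2 = 2)
B*(-271 + (0*0)*(-1)) = 2*(-271 + (0*0)*(-1)) = 2*(-271 + 0*(-1)) = 2*(-271 + 0) = 2*(-271) = -542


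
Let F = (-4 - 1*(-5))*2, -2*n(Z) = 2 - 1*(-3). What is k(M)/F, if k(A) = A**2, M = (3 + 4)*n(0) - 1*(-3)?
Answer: 841/8 ≈ 105.13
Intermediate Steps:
n(Z) = -5/2 (n(Z) = -(2 - 1*(-3))/2 = -(2 + 3)/2 = -1/2*5 = -5/2)
M = -29/2 (M = (3 + 4)*(-5/2) - 1*(-3) = 7*(-5/2) + 3 = -35/2 + 3 = -29/2 ≈ -14.500)
F = 2 (F = (-4 + 5)*2 = 1*2 = 2)
k(M)/F = (-29/2)**2/2 = (841/4)*(1/2) = 841/8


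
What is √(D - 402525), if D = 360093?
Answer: 8*I*√663 ≈ 205.99*I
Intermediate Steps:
√(D - 402525) = √(360093 - 402525) = √(-42432) = 8*I*√663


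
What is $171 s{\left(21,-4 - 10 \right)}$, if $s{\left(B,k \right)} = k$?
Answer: $-2394$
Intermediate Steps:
$171 s{\left(21,-4 - 10 \right)} = 171 \left(-4 - 10\right) = 171 \left(-14\right) = -2394$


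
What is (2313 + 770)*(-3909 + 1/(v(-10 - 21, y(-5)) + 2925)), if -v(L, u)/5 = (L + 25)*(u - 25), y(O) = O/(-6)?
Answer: -26513180317/2200 ≈ -1.2051e+7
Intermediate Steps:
y(O) = -O/6 (y(O) = O*(-1/6) = -O/6)
v(L, u) = -5*(-25 + u)*(25 + L) (v(L, u) = -5*(L + 25)*(u - 25) = -5*(25 + L)*(-25 + u) = -5*(-25 + u)*(25 + L))
(2313 + 770)*(-3909 + 1/(v(-10 - 21, y(-5)) + 2925)) = (2313 + 770)*(-3909 + 1/((3125 - (-125)*(-5)/6 + 125*(-10 - 21) - 5*(-10 - 21)*(-1/6*(-5))) + 2925)) = 3083*(-3909 + 1/((3125 - 125*5/6 + 125*(-31) - 5*(-31)*5/6) + 2925)) = 3083*(-3909 + 1/((3125 - 625/6 - 3875 + 775/6) + 2925)) = 3083*(-3909 + 1/(-725 + 2925)) = 3083*(-3909 + 1/2200) = 3083*(-8599799/2200) = -26513180317/2200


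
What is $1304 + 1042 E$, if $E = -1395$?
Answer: $-1452286$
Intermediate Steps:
$1304 + 1042 E = 1304 + 1042 \left(-1395\right) = 1304 - 1453590 = -1452286$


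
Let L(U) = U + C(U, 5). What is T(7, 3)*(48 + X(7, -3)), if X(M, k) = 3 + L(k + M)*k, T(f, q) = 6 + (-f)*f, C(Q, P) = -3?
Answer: -2064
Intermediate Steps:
L(U) = -3 + U (L(U) = U - 3 = -3 + U)
T(f, q) = 6 - f²
X(M, k) = 3 + k*(-3 + M + k) (X(M, k) = 3 + (-3 + (k + M))*k = 3 + (-3 + (M + k))*k = 3 + (-3 + M + k)*k = 3 + k*(-3 + M + k))
T(7, 3)*(48 + X(7, -3)) = (6 - 1*7²)*(48 + (3 - 3*(-3 + 7 - 3))) = (6 - 1*49)*(48 + (3 - 3*1)) = (6 - 49)*(48 + (3 - 3)) = -43*(48 + 0) = -43*48 = -2064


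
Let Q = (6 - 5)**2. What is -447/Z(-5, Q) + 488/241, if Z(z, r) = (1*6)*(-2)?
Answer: 37861/964 ≈ 39.275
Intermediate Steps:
Q = 1 (Q = 1**2 = 1)
Z(z, r) = -12 (Z(z, r) = 6*(-2) = -12)
-447/Z(-5, Q) + 488/241 = -447/(-12) + 488/241 = -447*(-1/12) + 488*(1/241) = 149/4 + 488/241 = 37861/964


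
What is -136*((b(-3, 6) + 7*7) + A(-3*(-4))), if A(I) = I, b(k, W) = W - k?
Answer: -9520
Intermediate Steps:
-136*((b(-3, 6) + 7*7) + A(-3*(-4))) = -136*(((6 - 1*(-3)) + 7*7) - 3*(-4)) = -136*(((6 + 3) + 49) + 12) = -136*((9 + 49) + 12) = -136*(58 + 12) = -136*70 = -9520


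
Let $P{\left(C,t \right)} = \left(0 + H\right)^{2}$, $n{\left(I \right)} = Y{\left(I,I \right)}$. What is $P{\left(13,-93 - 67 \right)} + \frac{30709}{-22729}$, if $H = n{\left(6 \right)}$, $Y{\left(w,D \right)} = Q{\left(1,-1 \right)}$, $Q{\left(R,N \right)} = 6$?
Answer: $\frac{112505}{3247} \approx 34.649$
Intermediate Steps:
$Y{\left(w,D \right)} = 6$
$n{\left(I \right)} = 6$
$H = 6$
$P{\left(C,t \right)} = 36$ ($P{\left(C,t \right)} = \left(0 + 6\right)^{2} = 6^{2} = 36$)
$P{\left(13,-93 - 67 \right)} + \frac{30709}{-22729} = 36 + \frac{30709}{-22729} = 36 + 30709 \left(- \frac{1}{22729}\right) = 36 - \frac{4387}{3247} = \frac{112505}{3247}$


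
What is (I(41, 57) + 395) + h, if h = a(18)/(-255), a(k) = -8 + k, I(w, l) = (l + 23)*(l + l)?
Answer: 485263/51 ≈ 9515.0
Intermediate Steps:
I(w, l) = 2*l*(23 + l) (I(w, l) = (23 + l)*(2*l) = 2*l*(23 + l))
h = -2/51 (h = (-8 + 18)/(-255) = 10*(-1/255) = -2/51 ≈ -0.039216)
(I(41, 57) + 395) + h = (2*57*(23 + 57) + 395) - 2/51 = (2*57*80 + 395) - 2/51 = (9120 + 395) - 2/51 = 9515 - 2/51 = 485263/51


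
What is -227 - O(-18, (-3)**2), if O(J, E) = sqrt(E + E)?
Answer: -227 - 3*sqrt(2) ≈ -231.24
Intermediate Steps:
O(J, E) = sqrt(2)*sqrt(E) (O(J, E) = sqrt(2*E) = sqrt(2)*sqrt(E))
-227 - O(-18, (-3)**2) = -227 - sqrt(2)*sqrt((-3)**2) = -227 - sqrt(2)*sqrt(9) = -227 - sqrt(2)*3 = -227 - 3*sqrt(2)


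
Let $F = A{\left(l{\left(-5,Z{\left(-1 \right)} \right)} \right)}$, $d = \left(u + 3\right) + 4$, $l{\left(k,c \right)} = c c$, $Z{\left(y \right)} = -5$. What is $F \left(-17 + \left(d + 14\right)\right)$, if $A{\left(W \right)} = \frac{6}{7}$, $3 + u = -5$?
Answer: $- \frac{24}{7} \approx -3.4286$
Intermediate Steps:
$u = -8$ ($u = -3 - 5 = -8$)
$l{\left(k,c \right)} = c^{2}$
$A{\left(W \right)} = \frac{6}{7}$ ($A{\left(W \right)} = 6 \cdot \frac{1}{7} = \frac{6}{7}$)
$d = -1$ ($d = \left(-8 + 3\right) + 4 = -5 + 4 = -1$)
$F = \frac{6}{7} \approx 0.85714$
$F \left(-17 + \left(d + 14\right)\right) = \frac{6 \left(-17 + \left(-1 + 14\right)\right)}{7} = \frac{6 \left(-17 + 13\right)}{7} = \frac{6}{7} \left(-4\right) = - \frac{24}{7}$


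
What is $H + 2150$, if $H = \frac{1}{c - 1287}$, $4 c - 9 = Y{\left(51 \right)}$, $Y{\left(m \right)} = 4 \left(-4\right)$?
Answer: $\frac{11083246}{5155} \approx 2150.0$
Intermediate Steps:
$Y{\left(m \right)} = -16$
$c = - \frac{7}{4}$ ($c = \frac{9}{4} + \frac{1}{4} \left(-16\right) = \frac{9}{4} - 4 = - \frac{7}{4} \approx -1.75$)
$H = - \frac{4}{5155}$ ($H = \frac{1}{- \frac{7}{4} - 1287} = \frac{1}{- \frac{5155}{4}} = - \frac{4}{5155} \approx -0.00077595$)
$H + 2150 = - \frac{4}{5155} + 2150 = \frac{11083246}{5155}$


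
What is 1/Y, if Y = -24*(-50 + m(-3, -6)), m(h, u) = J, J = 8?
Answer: 1/1008 ≈ 0.00099206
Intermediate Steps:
m(h, u) = 8
Y = 1008 (Y = -24*(-50 + 8) = -24*(-42) = 1008)
1/Y = 1/1008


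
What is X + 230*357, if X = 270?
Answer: 82380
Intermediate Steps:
X + 230*357 = 270 + 230*357 = 270 + 82110 = 82380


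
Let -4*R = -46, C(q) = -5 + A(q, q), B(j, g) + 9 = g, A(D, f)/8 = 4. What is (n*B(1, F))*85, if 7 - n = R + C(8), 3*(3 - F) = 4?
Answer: 19635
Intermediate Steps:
F = 5/3 (F = 3 - ⅓*4 = 3 - 4/3 = 5/3 ≈ 1.6667)
A(D, f) = 32 (A(D, f) = 8*4 = 32)
B(j, g) = -9 + g
C(q) = 27 (C(q) = -5 + 32 = 27)
R = 23/2 (R = -¼*(-46) = 23/2 ≈ 11.500)
n = -63/2 (n = 7 - (23/2 + 27) = 7 - 1*77/2 = 7 - 77/2 = -63/2 ≈ -31.500)
(n*B(1, F))*85 = -63*(-9 + 5/3)/2*85 = -63/2*(-22/3)*85 = 231*85 = 19635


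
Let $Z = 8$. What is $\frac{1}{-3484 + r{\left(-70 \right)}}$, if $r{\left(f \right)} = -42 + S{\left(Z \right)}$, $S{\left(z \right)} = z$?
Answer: $- \frac{1}{3518} \approx -0.00028425$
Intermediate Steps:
$r{\left(f \right)} = -34$ ($r{\left(f \right)} = -42 + 8 = -34$)
$\frac{1}{-3484 + r{\left(-70 \right)}} = \frac{1}{-3484 - 34} = \frac{1}{-3518} = - \frac{1}{3518}$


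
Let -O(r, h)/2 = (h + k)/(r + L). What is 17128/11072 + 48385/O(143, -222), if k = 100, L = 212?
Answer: 5943260151/84424 ≈ 70398.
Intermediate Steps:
O(r, h) = -2*(100 + h)/(212 + r) (O(r, h) = -2*(h + 100)/(r + 212) = -2*(100 + h)/(212 + r))
17128/11072 + 48385/O(143, -222) = 17128/11072 + 48385/((2*(-100 - 1*(-222))/(212 + 143))) = 17128*(1/11072) + 48385/((2*(-100 + 222)/355)) = 2141/1384 + 48385/((2*(1/355)*122)) = 2141/1384 + 48385/(244/355) = 2141/1384 + 48385*(355/244) = 2141/1384 + 17176675/244 = 5943260151/84424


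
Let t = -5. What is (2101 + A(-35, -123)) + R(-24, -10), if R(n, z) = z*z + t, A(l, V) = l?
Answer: 2161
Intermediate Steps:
R(n, z) = -5 + z² (R(n, z) = z*z - 5 = z² - 5 = -5 + z²)
(2101 + A(-35, -123)) + R(-24, -10) = (2101 - 35) + (-5 + (-10)²) = 2066 + (-5 + 100) = 2066 + 95 = 2161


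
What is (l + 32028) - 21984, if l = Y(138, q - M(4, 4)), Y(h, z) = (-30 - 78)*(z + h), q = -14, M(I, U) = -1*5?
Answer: -3888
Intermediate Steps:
M(I, U) = -5
Y(h, z) = -108*h - 108*z (Y(h, z) = -108*(h + z) = -108*h - 108*z)
l = -13932 (l = -108*138 - 108*(-14 - 1*(-5)) = -14904 - 108*(-14 + 5) = -14904 - 108*(-9) = -14904 + 972 = -13932)
(l + 32028) - 21984 = (-13932 + 32028) - 21984 = 18096 - 21984 = -3888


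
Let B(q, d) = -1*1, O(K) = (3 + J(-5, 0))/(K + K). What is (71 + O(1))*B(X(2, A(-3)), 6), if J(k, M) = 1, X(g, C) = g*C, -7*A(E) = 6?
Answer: -73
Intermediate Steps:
A(E) = -6/7 (A(E) = -1/7*6 = -6/7)
X(g, C) = C*g
O(K) = 2/K (O(K) = (3 + 1)/(K + K) = 4/((2*K)) = 4*(1/(2*K)) = 2/K)
B(q, d) = -1
(71 + O(1))*B(X(2, A(-3)), 6) = (71 + 2/1)*(-1) = (71 + 2*1)*(-1) = (71 + 2)*(-1) = 73*(-1) = -73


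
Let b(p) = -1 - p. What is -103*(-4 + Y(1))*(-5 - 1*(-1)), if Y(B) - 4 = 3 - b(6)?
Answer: 4120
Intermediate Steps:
Y(B) = 14 (Y(B) = 4 + (3 - (-1 - 1*6)) = 4 + (3 - (-1 - 6)) = 4 + (3 - 1*(-7)) = 4 + (3 + 7) = 4 + 10 = 14)
-103*(-4 + Y(1))*(-5 - 1*(-1)) = -103*(-4 + 14)*(-5 - 1*(-1)) = -1030*(-5 + 1) = -1030*(-4) = -103*(-40) = 4120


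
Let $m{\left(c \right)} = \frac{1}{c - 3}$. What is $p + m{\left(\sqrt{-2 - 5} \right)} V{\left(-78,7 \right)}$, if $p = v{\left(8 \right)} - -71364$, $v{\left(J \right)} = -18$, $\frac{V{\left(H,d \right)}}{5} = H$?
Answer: $\frac{571353}{8} + \frac{195 i \sqrt{7}}{8} \approx 71419.0 + 64.49 i$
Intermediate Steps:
$m{\left(c \right)} = \frac{1}{-3 + c}$
$V{\left(H,d \right)} = 5 H$
$p = 71346$ ($p = -18 - -71364 = -18 + 71364 = 71346$)
$p + m{\left(\sqrt{-2 - 5} \right)} V{\left(-78,7 \right)} = 71346 + \frac{5 \left(-78\right)}{-3 + \sqrt{-2 - 5}} = 71346 + \frac{1}{-3 + \sqrt{-7}} \left(-390\right) = 71346 + \frac{1}{-3 + i \sqrt{7}} \left(-390\right) = 71346 - \frac{390}{-3 + i \sqrt{7}}$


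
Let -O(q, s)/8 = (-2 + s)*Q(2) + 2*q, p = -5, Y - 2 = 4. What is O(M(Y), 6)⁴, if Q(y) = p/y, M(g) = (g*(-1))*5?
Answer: 98344960000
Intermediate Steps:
Y = 6 (Y = 2 + 4 = 6)
M(g) = -5*g (M(g) = -g*5 = -5*g)
Q(y) = -5/y
O(q, s) = -40 - 16*q + 20*s (O(q, s) = -8*((-2 + s)*(-5/2) + 2*q) = -8*((5 - 5*s/2) + 2*q) = -8*(5 + 2*q - 5*s/2) = -40 - 16*q + 20*s)
O(M(Y), 6)⁴ = (-40 - (-80)*6 + 20*6)⁴ = (-40 - 16*(-30) + 120)⁴ = (-40 + 480 + 120)⁴ = 560⁴ = 98344960000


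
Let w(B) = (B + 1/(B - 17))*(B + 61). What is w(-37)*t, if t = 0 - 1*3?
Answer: 7996/3 ≈ 2665.3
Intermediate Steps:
w(B) = (61 + B)*(B + 1/(-17 + B)) (w(B) = (B + 1/(-17 + B))*(61 + B) = (61 + B)*(B + 1/(-17 + B)))
t = -3 (t = 0 - 3 = -3)
w(-37)*t = ((61 + (-37)³ - 1036*(-37) + 44*(-37)²)/(-17 - 37))*(-3) = ((61 - 50653 + 38332 + 44*1369)/(-54))*(-3) = -(61 - 50653 + 38332 + 60236)/54*(-3) = -1/54*47976*(-3) = -7996/9*(-3) = 7996/3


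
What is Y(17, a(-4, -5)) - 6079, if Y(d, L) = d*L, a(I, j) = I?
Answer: -6147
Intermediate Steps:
Y(d, L) = L*d
Y(17, a(-4, -5)) - 6079 = -4*17 - 6079 = -68 - 6079 = -6147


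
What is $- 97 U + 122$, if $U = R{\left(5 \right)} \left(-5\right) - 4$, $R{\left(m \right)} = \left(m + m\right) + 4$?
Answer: $7300$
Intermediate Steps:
$R{\left(m \right)} = 4 + 2 m$ ($R{\left(m \right)} = 2 m + 4 = 4 + 2 m$)
$U = -74$ ($U = \left(4 + 2 \cdot 5\right) \left(-5\right) - 4 = \left(4 + 10\right) \left(-5\right) - 4 = 14 \left(-5\right) - 4 = -70 - 4 = -74$)
$- 97 U + 122 = \left(-97\right) \left(-74\right) + 122 = 7178 + 122 = 7300$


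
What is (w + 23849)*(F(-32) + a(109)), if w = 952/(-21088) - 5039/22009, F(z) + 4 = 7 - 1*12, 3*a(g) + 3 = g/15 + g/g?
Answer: -225526979267563/1305353790 ≈ -1.7277e+5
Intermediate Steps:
a(g) = -2/3 + g/45 (a(g) = -1 + (g/15 + g/g)/3 = -1 + (g*(1/15) + 1)/3 = -1 + (g/15 + 1)/3 = -1 + (1 + g/15)/3 = -1 + (1/3 + g/45) = -2/3 + g/45)
F(z) = -9 (F(z) = -4 + (7 - 1*12) = -4 + (7 - 12) = -4 - 5 = -9)
w = -15901875/58015724 (w = 952*(-1/21088) - 5039*1/22009 = -119/2636 - 5039/22009 = -15901875/58015724 ≈ -0.27410)
(w + 23849)*(F(-32) + a(109)) = (-15901875/58015724 + 23849)*(-9 + (-2/3 + (1/45)*109)) = 1383601099801*(-9 + (-2/3 + 109/45))/58015724 = 1383601099801*(-9 + 79/45)/58015724 = (1383601099801/58015724)*(-326/45) = -225526979267563/1305353790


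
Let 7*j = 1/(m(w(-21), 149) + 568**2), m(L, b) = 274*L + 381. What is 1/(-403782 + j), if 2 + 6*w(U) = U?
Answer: -6761048/2729989483533 ≈ -2.4766e-6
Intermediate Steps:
w(U) = -1/3 + U/6
m(L, b) = 381 + 274*L
j = 3/6761048 (j = 1/(7*((381 + 274*(-1/3 + (1/6)*(-21))) + 568**2)) = 1/(7*((381 + 274*(-1/3 - 7/2)) + 322624)) = 1/(7*((381 + 274*(-23/6)) + 322624)) = 1/(7*((381 - 3151/3) + 322624)) = 1/(7*(-2008/3 + 322624)) = 1/(7*(965864/3)) = (1/7)*(3/965864) = 3/6761048 ≈ 4.4372e-7)
1/(-403782 + j) = 1/(-403782 + 3/6761048) = 1/(-2729989483533/6761048) = -6761048/2729989483533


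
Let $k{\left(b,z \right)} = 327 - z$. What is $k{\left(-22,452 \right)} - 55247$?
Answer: $-55372$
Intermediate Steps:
$k{\left(-22,452 \right)} - 55247 = \left(327 - 452\right) - 55247 = -125 - 55247 = -55372$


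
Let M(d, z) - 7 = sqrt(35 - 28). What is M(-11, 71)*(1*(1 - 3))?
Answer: -14 - 2*sqrt(7) ≈ -19.292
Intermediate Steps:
M(d, z) = 7 + sqrt(7) (M(d, z) = 7 + sqrt(35 - 28) = 7 + sqrt(7))
M(-11, 71)*(1*(1 - 3)) = (7 + sqrt(7))*(1*(1 - 3)) = (7 + sqrt(7))*(1*(-2)) = (7 + sqrt(7))*(-2) = -14 - 2*sqrt(7)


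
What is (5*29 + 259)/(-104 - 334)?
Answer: -202/219 ≈ -0.92237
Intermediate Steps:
(5*29 + 259)/(-104 - 334) = (145 + 259)/(-438) = 404*(-1/438) = -202/219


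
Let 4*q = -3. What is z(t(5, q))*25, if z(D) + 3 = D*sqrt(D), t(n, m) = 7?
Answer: -75 + 175*sqrt(7) ≈ 388.01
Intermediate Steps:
q = -3/4 (q = (1/4)*(-3) = -3/4 ≈ -0.75000)
z(D) = -3 + D**(3/2) (z(D) = -3 + D*sqrt(D) = -3 + D**(3/2))
z(t(5, q))*25 = (-3 + 7**(3/2))*25 = (-3 + 7*sqrt(7))*25 = -75 + 175*sqrt(7)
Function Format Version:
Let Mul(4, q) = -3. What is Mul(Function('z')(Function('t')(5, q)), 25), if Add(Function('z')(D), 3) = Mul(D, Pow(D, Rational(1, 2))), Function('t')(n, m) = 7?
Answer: Add(-75, Mul(175, Pow(7, Rational(1, 2)))) ≈ 388.01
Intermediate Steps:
q = Rational(-3, 4) (q = Mul(Rational(1, 4), -3) = Rational(-3, 4) ≈ -0.75000)
Function('z')(D) = Add(-3, Pow(D, Rational(3, 2))) (Function('z')(D) = Add(-3, Mul(D, Pow(D, Rational(1, 2)))) = Add(-3, Pow(D, Rational(3, 2))))
Mul(Function('z')(Function('t')(5, q)), 25) = Mul(Add(-3, Pow(7, Rational(3, 2))), 25) = Mul(Add(-3, Mul(7, Pow(7, Rational(1, 2)))), 25) = Add(-75, Mul(175, Pow(7, Rational(1, 2))))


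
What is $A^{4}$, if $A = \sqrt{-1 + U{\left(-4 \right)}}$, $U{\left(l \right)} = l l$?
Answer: $225$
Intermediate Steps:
$U{\left(l \right)} = l^{2}$
$A = \sqrt{15}$ ($A = \sqrt{-1 + \left(-4\right)^{2}} = \sqrt{-1 + 16} = \sqrt{15} \approx 3.873$)
$A^{4} = \left(\sqrt{15}\right)^{4} = 225$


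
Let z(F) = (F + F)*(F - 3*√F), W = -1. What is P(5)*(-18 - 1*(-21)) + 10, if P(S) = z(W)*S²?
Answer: 160 + 450*I ≈ 160.0 + 450.0*I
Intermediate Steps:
z(F) = 2*F*(F - 3*√F) (z(F) = (2*F)*(F - 3*√F) = 2*F*(F - 3*√F))
P(S) = S²*(2 + 6*I) (P(S) = (-(-6)*I + 2*(-1)²)*S² = (-(-6)*I + 2*1)*S² = (6*I + 2)*S² = (2 + 6*I)*S² = S²*(2 + 6*I))
P(5)*(-18 - 1*(-21)) + 10 = (5²*(2 + 6*I))*(-18 - 1*(-21)) + 10 = (25*(2 + 6*I))*(-18 + 21) + 10 = (50 + 150*I)*3 + 10 = (150 + 450*I) + 10 = 160 + 450*I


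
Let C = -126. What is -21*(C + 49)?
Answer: 1617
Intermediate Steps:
-21*(C + 49) = -21*(-126 + 49) = -21*(-77) = 1617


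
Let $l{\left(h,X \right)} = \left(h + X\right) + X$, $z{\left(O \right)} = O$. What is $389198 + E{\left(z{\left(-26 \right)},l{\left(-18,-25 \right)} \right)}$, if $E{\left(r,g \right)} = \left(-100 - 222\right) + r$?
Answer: $388850$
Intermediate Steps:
$l{\left(h,X \right)} = h + 2 X$ ($l{\left(h,X \right)} = \left(X + h\right) + X = h + 2 X$)
$E{\left(r,g \right)} = -322 + r$
$389198 + E{\left(z{\left(-26 \right)},l{\left(-18,-25 \right)} \right)} = 389198 - 348 = 388850$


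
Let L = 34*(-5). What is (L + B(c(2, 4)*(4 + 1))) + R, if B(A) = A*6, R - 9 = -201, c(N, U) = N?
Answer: -302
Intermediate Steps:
R = -192 (R = 9 - 201 = -192)
L = -170
B(A) = 6*A
(L + B(c(2, 4)*(4 + 1))) + R = (-170 + 6*(2*(4 + 1))) - 192 = (-170 + 6*(2*5)) - 192 = (-170 + 6*10) - 192 = (-170 + 60) - 192 = -110 - 192 = -302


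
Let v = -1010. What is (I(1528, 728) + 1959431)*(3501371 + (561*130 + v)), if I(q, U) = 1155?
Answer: 7005744308526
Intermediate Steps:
(I(1528, 728) + 1959431)*(3501371 + (561*130 + v)) = (1155 + 1959431)*(3501371 + (561*130 - 1010)) = 1960586*(3501371 + (72930 - 1010)) = 1960586*(3501371 + 71920) = 1960586*3573291 = 7005744308526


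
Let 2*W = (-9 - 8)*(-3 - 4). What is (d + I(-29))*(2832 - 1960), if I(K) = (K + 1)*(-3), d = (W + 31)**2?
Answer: 7215146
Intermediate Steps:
W = 119/2 (W = ((-9 - 8)*(-3 - 4))/2 = (-17*(-7))/2 = (1/2)*119 = 119/2 ≈ 59.500)
d = 32761/4 (d = (119/2 + 31)**2 = (181/2)**2 = 32761/4 ≈ 8190.3)
I(K) = -3 - 3*K (I(K) = (1 + K)*(-3) = -3 - 3*K)
(d + I(-29))*(2832 - 1960) = (32761/4 + (-3 - 3*(-29)))*(2832 - 1960) = (32761/4 + (-3 + 87))*872 = (32761/4 + 84)*872 = (33097/4)*872 = 7215146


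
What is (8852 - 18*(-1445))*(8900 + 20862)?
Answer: 1037562844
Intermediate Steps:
(8852 - 18*(-1445))*(8900 + 20862) = (8852 + 26010)*29762 = 34862*29762 = 1037562844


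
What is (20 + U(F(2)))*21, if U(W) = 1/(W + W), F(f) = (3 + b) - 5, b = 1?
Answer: 819/2 ≈ 409.50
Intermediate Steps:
F(f) = -1 (F(f) = (3 + 1) - 5 = 4 - 5 = -1)
U(W) = 1/(2*W)
(20 + U(F(2)))*21 = (20 + (½)/(-1))*21 = (20 + (½)*(-1))*21 = (20 - ½)*21 = (39/2)*21 = 819/2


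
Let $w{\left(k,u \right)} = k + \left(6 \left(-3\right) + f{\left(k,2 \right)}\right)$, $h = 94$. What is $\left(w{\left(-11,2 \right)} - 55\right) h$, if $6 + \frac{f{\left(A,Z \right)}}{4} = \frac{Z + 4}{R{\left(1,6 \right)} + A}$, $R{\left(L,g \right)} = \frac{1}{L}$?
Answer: $- \frac{51888}{5} \approx -10378.0$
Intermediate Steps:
$f{\left(A,Z \right)} = -24 + \frac{4 \left(4 + Z\right)}{1 + A}$ ($f{\left(A,Z \right)} = -24 + 4 \frac{Z + 4}{1^{-1} + A} = -24 + 4 \frac{4 + Z}{1 + A} = -24 + \frac{4 \left(4 + Z\right)}{1 + A}$)
$w{\left(k,u \right)} = -18 + k - \frac{24 k}{1 + k}$ ($w{\left(k,u \right)} = k + \left(6 \left(-3\right) + \frac{4 \left(-2 + 2 - 6 k\right)}{1 + k}\right) = k + \left(-18 + \frac{4 \left(- 6 k\right)}{1 + k}\right) = k - \left(18 + \frac{24 k}{1 + k}\right) = -18 + k - \frac{24 k}{1 + k}$)
$\left(w{\left(-11,2 \right)} - 55\right) h = \left(\frac{-18 + \left(-11\right)^{2} - -451}{1 - 11} - 55\right) 94 = \left(\frac{-18 + 121 + 451}{-10} - 55\right) 94 = \left(\left(- \frac{1}{10}\right) 554 - 55\right) 94 = \left(- \frac{277}{5} - 55\right) 94 = \left(- \frac{552}{5}\right) 94 = - \frac{51888}{5}$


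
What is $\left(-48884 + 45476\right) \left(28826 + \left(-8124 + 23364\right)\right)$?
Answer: $-150176928$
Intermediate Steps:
$\left(-48884 + 45476\right) \left(28826 + \left(-8124 + 23364\right)\right) = - 3408 \left(28826 + 15240\right) = \left(-3408\right) 44066 = -150176928$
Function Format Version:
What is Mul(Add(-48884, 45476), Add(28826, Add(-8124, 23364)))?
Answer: -150176928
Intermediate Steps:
Mul(Add(-48884, 45476), Add(28826, Add(-8124, 23364))) = Mul(-3408, Add(28826, 15240)) = Mul(-3408, 44066) = -150176928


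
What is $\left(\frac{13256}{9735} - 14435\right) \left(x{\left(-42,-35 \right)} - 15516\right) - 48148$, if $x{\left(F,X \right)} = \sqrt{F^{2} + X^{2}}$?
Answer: $\frac{726569077408}{3245} - \frac{983580283 \sqrt{61}}{9735} \approx 2.2312 \cdot 10^{8}$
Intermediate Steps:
$\left(\frac{13256}{9735} - 14435\right) \left(x{\left(-42,-35 \right)} - 15516\right) - 48148 = \left(\frac{13256}{9735} - 14435\right) \left(\sqrt{\left(-42\right)^{2} + \left(-35\right)^{2}} - 15516\right) - 48148 = \left(13256 \cdot \frac{1}{9735} - 14435\right) \left(\sqrt{1764 + 1225} - 15516\right) - 48148 = \left(\frac{13256}{9735} - 14435\right) \left(\sqrt{2989} - 15516\right) - 48148 = - \frac{140511469 \left(7 \sqrt{61} - 15516\right)}{9735} - 48148 = - \frac{140511469 \left(-15516 + 7 \sqrt{61}\right)}{9735} - 48148 = \left(\frac{726725317668}{3245} - \frac{983580283 \sqrt{61}}{9735}\right) - 48148 = \frac{726569077408}{3245} - \frac{983580283 \sqrt{61}}{9735}$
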